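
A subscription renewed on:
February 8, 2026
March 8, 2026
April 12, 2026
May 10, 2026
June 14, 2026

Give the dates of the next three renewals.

These are Sundays at 28- or 35-day spacing (28, 35, 28, 35).
The pattern: 2nd Sunday of the month.
July 2026 — 2nd Sunday is July 12, 2026.
2nd Sunday of August 2026: August 9, 2026.
2nd Sunday of September 2026: September 13, 2026.

July 12, 2026; August 9, 2026; September 13, 2026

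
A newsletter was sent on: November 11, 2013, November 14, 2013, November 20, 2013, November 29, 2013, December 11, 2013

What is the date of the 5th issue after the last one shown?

March 26, 2014

Intervals are 3, 6, 9, 12 days — an arithmetic progression with common difference 3.
Next gap: 15 days. December 11, 2013 + 15 days = December 26, 2013.
Next gap: 18 days. December 26, 2013 + 18 days = January 13, 2014.
Next gap: 21 days. January 13, 2014 + 21 days = February 3, 2014.
Next gap: 24 days. February 3, 2014 + 24 days = February 27, 2014.
Next gap: 27 days. February 27, 2014 + 27 days = March 26, 2014.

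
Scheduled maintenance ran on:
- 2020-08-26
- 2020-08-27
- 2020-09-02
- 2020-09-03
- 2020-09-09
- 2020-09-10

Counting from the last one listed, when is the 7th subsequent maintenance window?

2020-10-07

Gaps: 1, 6, 1, 6, 1 days — not constant, but cyclic with period 2.
The events fall on every Wednesday and Thursday.
Next Wednesday: 2020-09-16.
Next Thursday: 2020-09-17.
The following Wednesday is 2020-09-23.
Next Thursday: 2020-09-24.
Next Wednesday: 2020-09-30.
Next Thursday: 2020-10-01.
The following Wednesday is 2020-10-07.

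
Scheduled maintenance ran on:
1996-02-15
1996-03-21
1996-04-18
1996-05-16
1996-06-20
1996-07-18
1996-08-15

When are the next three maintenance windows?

All dates are Thursdays, 35, 28, 28, 35, 28, 28 days apart.
Specifically, the 3rd Thursday of each month.
September 1996 — 3rd Thursday is 1996-09-19.
3rd Thursday of October 1996: 1996-10-17.
November 1996 — 3rd Thursday is 1996-11-21.

1996-09-19, 1996-10-17, 1996-11-21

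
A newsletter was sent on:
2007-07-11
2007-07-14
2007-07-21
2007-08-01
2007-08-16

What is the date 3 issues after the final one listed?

2007-10-24

Intervals are 3, 7, 11, 15 days — an arithmetic progression with common difference 4.
Next gap: 19 days. 2007-08-16 + 19 days = 2007-09-04.
Next gap: 23 days. 2007-09-04 + 23 days = 2007-09-27.
Next gap: 27 days. 2007-09-27 + 27 days = 2007-10-24.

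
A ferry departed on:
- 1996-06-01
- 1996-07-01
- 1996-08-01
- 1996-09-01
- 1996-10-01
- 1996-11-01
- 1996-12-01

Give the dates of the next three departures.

Each date is the 1st; the gaps (30, 31, 31, 30, 31, 30) track the month lengths.
The rule is the 1st of each month.
Next: January 1997 → 1997-01-01.
Next: February 1997 → 1997-02-01.
Next: March 1997 → 1997-03-01.

1997-01-01, 1997-02-01, 1997-03-01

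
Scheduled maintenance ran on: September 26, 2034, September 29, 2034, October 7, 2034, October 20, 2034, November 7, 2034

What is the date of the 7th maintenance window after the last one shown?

July 31, 2035

Intervals are 3, 8, 13, 18 days — an arithmetic progression with common difference 5.
Next gap: 23 days. November 7, 2034 + 23 days = November 30, 2034.
Next gap: 28 days. November 30, 2034 + 28 days = December 28, 2034.
Next gap: 33 days. December 28, 2034 + 33 days = January 30, 2035.
Next gap: 38 days. January 30, 2035 + 38 days = March 9, 2035.
Next gap: 43 days. March 9, 2035 + 43 days = April 21, 2035.
Next gap: 48 days. April 21, 2035 + 48 days = June 8, 2035.
Next gap: 53 days. June 8, 2035 + 53 days = July 31, 2035.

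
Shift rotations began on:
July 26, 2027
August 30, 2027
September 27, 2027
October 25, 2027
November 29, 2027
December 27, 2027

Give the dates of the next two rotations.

January 31, 2028; February 28, 2028

All Mondays; the gaps (35, 28, 28, 35, 28) vary with month length.
This is the last Monday of each month.
Last Monday of January 2028: January 31, 2028.
February 2028 ends with Monday February 28, 2028.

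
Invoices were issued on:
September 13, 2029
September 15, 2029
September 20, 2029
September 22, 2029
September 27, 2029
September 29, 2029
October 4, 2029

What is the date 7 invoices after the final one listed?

Gaps: 2, 5, 2, 5, 2, 5 days — not constant, but cyclic with period 2.
The events fall on every Thursday and Saturday.
The following Saturday is October 6, 2029.
Next Thursday: October 11, 2029.
The following Saturday is October 13, 2029.
Next Thursday: October 18, 2029.
The following Saturday is October 20, 2029.
Next Thursday: October 25, 2029.
The following Saturday is October 27, 2029.

October 27, 2029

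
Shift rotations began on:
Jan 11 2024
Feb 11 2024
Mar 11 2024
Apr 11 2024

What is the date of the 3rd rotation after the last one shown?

Gaps: 31, 29, 31 days — not constant. Every event is on the 11th of the month.
Pattern: the 11th of each month.
May 2024: May 11 2024.
June 2024: Jun 11 2024.
July 2024: Jul 11 2024.

Jul 11 2024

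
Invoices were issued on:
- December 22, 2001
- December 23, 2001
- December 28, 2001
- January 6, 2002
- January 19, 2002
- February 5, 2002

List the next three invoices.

The spacing grows by 4 each time: 1, 5, 9, 13, 17 days.
Next gap: 21 days. February 5, 2002 + 21 days = February 26, 2002.
Next gap: 25 days. February 26, 2002 + 25 days = March 23, 2002.
Next gap: 29 days. March 23, 2002 + 29 days = April 21, 2002.

February 26, 2002; March 23, 2002; April 21, 2002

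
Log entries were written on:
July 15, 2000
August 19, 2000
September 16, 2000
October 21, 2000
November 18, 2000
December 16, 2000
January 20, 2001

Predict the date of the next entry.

These are Saturdays at 28- or 35-day spacing (35, 28, 35, 28, 28, 35).
The pattern: 3rd Saturday of the month.
February 2001 — 3rd Saturday is February 17, 2001.

February 17, 2001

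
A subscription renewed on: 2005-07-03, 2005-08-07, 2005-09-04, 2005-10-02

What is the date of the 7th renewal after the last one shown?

All dates are Sundays, 35, 28, 28 days apart.
Specifically, the 1st Sunday of each month.
November 2005 — 1st Sunday is 2005-11-06.
1st Sunday of December 2005: 2005-12-04.
January 2006 — 1st Sunday is 2006-01-01.
February 2006 — 1st Sunday is 2006-02-05.
1st Sunday of March 2006: 2006-03-05.
April 2006 — 1st Sunday is 2006-04-02.
May 2006 — 1st Sunday is 2006-05-07.

2006-05-07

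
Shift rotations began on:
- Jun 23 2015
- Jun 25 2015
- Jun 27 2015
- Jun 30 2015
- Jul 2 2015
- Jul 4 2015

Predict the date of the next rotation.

The gap pattern 2, 2, 3, 2, 2 repeats every 3 events.
These are the Tuesdays, Thursdays and Saturdays of each week.
The following Tuesday is Jul 7 2015.

Jul 7 2015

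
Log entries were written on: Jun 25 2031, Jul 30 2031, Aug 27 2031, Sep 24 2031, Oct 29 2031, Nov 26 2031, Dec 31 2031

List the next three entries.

All Wednesdays; the gaps (35, 28, 28, 35, 28, 35) vary with month length.
This is the last Wednesday of each month.
January 2032 ends with Wednesday Jan 28 2032.
Last Wednesday of February 2032: Feb 25 2032.
Last Wednesday of March 2032: Mar 31 2032.

Jan 28 2032, Feb 25 2032, Mar 31 2032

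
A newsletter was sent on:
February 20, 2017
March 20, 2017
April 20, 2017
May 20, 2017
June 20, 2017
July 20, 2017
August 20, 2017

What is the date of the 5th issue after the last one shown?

Each date is the 20th; the gaps (28, 31, 30, 31, 30, 31) track the month lengths.
The rule is the 20th of each month.
September 2017: September 20, 2017.
October 2017: October 20, 2017.
Next: November 2017 → November 20, 2017.
December 2017: December 20, 2017.
January 2018: January 20, 2018.

January 20, 2018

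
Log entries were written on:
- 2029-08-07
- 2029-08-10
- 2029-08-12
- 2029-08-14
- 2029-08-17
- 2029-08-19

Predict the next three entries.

2029-08-21, 2029-08-24, 2029-08-26

Gaps: 3, 2, 2, 3, 2 days — not constant, but cyclic with period 3.
The events fall on every Tuesday, Friday and Sunday.
The following Tuesday is 2029-08-21.
The following Friday is 2029-08-24.
Next Sunday: 2029-08-26.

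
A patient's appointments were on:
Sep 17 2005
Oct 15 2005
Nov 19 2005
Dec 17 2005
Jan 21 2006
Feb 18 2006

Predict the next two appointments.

Mar 18 2006, Apr 15 2006

Gaps: 28, 35, 28, 35, 28 days — a mix of 28 and 35. Every date is a Saturday.
Each is the 3rd Saturday of its month.
March 2006 — 3rd Saturday is Mar 18 2006.
April 2006 — 3rd Saturday is Apr 15 2006.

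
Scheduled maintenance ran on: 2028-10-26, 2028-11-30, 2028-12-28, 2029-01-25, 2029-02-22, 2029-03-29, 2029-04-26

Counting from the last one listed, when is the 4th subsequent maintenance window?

2029-08-30

These are Thursdays with 35, 28, 28, 28, 35, 28-day gaps.
Each is the final Thursday of its month — 2028-11-30 is past the 28th, so '4th Thursday' doesn't fit.
Last Thursday of May 2029: 2029-05-31.
Last Thursday of June 2029: 2029-06-28.
July 2029 ends with Thursday 2029-07-26.
August 2029 ends with Thursday 2029-08-30.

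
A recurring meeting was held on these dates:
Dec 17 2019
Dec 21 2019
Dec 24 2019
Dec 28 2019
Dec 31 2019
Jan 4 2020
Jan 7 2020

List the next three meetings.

The gap pattern 4, 3, 4, 3, 4, 3 repeats every 2 events.
These are the Tuesdays and Saturdays of each week.
The following Saturday is Jan 11 2020.
The following Tuesday is Jan 14 2020.
Next Saturday: Jan 18 2020.

Jan 11 2020, Jan 14 2020, Jan 18 2020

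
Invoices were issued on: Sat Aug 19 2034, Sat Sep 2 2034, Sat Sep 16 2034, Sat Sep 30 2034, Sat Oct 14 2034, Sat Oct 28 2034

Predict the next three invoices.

Sat Nov 11 2034, Sat Nov 25 2034, Sat Dec 9 2034

The spacing is 14, 14, 14, 14, 14 days — always 14 days.
Sat Oct 28 2034 + 14 days = Sat Nov 11 2034.
Sat Nov 11 2034 + 14 days = Sat Nov 25 2034.
Sat Nov 25 2034 + 14 days = Sat Dec 9 2034.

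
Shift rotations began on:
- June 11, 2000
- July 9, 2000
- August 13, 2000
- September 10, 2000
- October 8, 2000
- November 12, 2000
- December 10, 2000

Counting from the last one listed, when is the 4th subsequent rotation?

April 8, 2001

These are Sundays at 28- or 35-day spacing (28, 35, 28, 28, 35, 28).
The pattern: 2nd Sunday of the month.
2nd Sunday of January 2001: January 14, 2001.
February 2001 — 2nd Sunday is February 11, 2001.
March 2001 — 2nd Sunday is March 11, 2001.
2nd Sunday of April 2001: April 8, 2001.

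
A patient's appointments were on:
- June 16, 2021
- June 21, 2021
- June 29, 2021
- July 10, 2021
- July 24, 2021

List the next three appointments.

The spacing grows by 3 each time: 5, 8, 11, 14 days.
Next gap: 17 days. July 24, 2021 + 17 days = August 10, 2021.
Next gap: 20 days. August 10, 2021 + 20 days = August 30, 2021.
Next gap: 23 days. August 30, 2021 + 23 days = September 22, 2021.

August 10, 2021; August 30, 2021; September 22, 2021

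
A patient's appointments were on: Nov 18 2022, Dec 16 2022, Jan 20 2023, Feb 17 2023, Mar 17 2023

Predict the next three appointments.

Apr 21 2023, May 19 2023, Jun 16 2023

All dates are Fridays, 28, 35, 28, 28 days apart.
Specifically, the 3rd Friday of each month.
April 2023 — 3rd Friday is Apr 21 2023.
May 2023 — 3rd Friday is May 19 2023.
3rd Friday of June 2023: Jun 16 2023.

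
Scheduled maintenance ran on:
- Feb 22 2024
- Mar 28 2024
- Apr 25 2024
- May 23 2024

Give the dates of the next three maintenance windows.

Jun 27 2024, Jul 25 2024, Aug 22 2024

These are Thursdays at 28- or 35-day spacing (35, 28, 28).
The pattern: 4th Thursday of the month.
4th Thursday of June 2024: Jun 27 2024.
4th Thursday of July 2024: Jul 25 2024.
4th Thursday of August 2024: Aug 22 2024.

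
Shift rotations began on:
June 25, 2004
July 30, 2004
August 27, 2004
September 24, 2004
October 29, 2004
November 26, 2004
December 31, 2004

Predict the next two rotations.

January 28, 2005; February 25, 2005

Every date is a Friday; gaps 35, 28, 28, 35, 28, 35 days.
Each is the last Friday of its month (at least one falls on the 29th or later, ruling out '4th Friday').
January 2005 ends with Friday January 28, 2005.
February 2005 ends with Friday February 25, 2005.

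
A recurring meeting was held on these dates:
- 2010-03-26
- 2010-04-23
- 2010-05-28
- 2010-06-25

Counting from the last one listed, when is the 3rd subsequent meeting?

2010-09-24

All dates are Fridays, 28, 35, 28 days apart.
Specifically, the 4th Friday of each month.
4th Friday of July 2010: 2010-07-23.
4th Friday of August 2010: 2010-08-27.
September 2010 — 4th Friday is 2010-09-24.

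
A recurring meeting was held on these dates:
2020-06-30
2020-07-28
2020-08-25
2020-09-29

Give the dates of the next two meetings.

2020-10-27, 2020-11-24

These are Tuesdays with 28, 28, 35-day gaps.
Each is the final Tuesday of its month — 2020-06-30 is past the 28th, so '4th Tuesday' doesn't fit.
Last Tuesday of October 2020: 2020-10-27.
Last Tuesday of November 2020: 2020-11-24.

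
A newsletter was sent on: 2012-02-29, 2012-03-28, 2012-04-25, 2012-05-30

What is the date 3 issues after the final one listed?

2012-08-29

All Wednesdays; the gaps (28, 28, 35) vary with month length.
This is the last Wednesday of each month.
Last Wednesday of June 2012: 2012-06-27.
July 2012 ends with Wednesday 2012-07-25.
Last Wednesday of August 2012: 2012-08-29.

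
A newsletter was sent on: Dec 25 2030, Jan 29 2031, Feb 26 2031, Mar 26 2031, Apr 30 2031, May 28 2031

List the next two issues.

All Wednesdays; the gaps (35, 28, 28, 35, 28) vary with month length.
This is the last Wednesday of each month.
June 2031 ends with Wednesday Jun 25 2031.
July 2031 ends with Wednesday Jul 30 2031.

Jun 25 2031, Jul 30 2031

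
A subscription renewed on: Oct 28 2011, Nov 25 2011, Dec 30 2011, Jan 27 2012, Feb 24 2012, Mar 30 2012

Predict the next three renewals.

These are Fridays with 28, 35, 28, 28, 35-day gaps.
Each is the final Friday of its month — Dec 30 2011 is past the 28th, so '4th Friday' doesn't fit.
April 2012 ends with Friday Apr 27 2012.
May 2012 ends with Friday May 25 2012.
June 2012 ends with Friday Jun 29 2012.

Apr 27 2012, May 25 2012, Jun 29 2012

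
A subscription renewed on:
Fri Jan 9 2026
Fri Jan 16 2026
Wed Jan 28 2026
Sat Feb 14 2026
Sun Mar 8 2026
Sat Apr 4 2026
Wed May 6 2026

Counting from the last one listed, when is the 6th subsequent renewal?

Intervals are 7, 12, 17, 22, 27, 32 days — an arithmetic progression with common difference 5.
Next gap: 37 days. Wed May 6 2026 + 37 days = Fri Jun 12 2026.
Next gap: 42 days. Fri Jun 12 2026 + 42 days = Fri Jul 24 2026.
Next gap: 47 days. Fri Jul 24 2026 + 47 days = Wed Sep 9 2026.
Next gap: 52 days. Wed Sep 9 2026 + 52 days = Sat Oct 31 2026.
Next gap: 57 days. Sat Oct 31 2026 + 57 days = Sun Dec 27 2026.
Next gap: 62 days. Sun Dec 27 2026 + 62 days = Sat Feb 27 2027.

Sat Feb 27 2027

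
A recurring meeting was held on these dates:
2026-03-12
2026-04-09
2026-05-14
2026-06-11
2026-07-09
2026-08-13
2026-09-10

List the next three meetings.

Gaps: 28, 35, 28, 28, 35, 28 days — a mix of 28 and 35. Every date is a Thursday.
Each is the 2nd Thursday of its month.
2nd Thursday of October 2026: 2026-10-08.
November 2026 — 2nd Thursday is 2026-11-12.
December 2026 — 2nd Thursday is 2026-12-10.

2026-10-08, 2026-11-12, 2026-12-10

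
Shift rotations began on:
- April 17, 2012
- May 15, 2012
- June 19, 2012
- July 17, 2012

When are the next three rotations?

August 21, 2012; September 18, 2012; October 16, 2012

Gaps: 28, 35, 28 days — a mix of 28 and 35. Every date is a Tuesday.
Each is the 3rd Tuesday of its month.
August 2012 — 3rd Tuesday is August 21, 2012.
3rd Tuesday of September 2012: September 18, 2012.
October 2012 — 3rd Tuesday is October 16, 2012.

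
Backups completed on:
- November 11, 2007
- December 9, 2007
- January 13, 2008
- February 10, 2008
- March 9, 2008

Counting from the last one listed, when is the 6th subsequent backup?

These are Sundays at 28- or 35-day spacing (28, 35, 28, 28).
The pattern: 2nd Sunday of the month.
2nd Sunday of April 2008: April 13, 2008.
May 2008 — 2nd Sunday is May 11, 2008.
2nd Sunday of June 2008: June 8, 2008.
2nd Sunday of July 2008: July 13, 2008.
2nd Sunday of August 2008: August 10, 2008.
2nd Sunday of September 2008: September 14, 2008.

September 14, 2008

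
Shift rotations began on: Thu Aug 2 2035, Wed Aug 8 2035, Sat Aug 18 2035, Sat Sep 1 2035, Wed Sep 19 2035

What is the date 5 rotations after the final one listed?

The spacing grows by 4 each time: 6, 10, 14, 18 days.
Next gap: 22 days. Wed Sep 19 2035 + 22 days = Thu Oct 11 2035.
Next gap: 26 days. Thu Oct 11 2035 + 26 days = Tue Nov 6 2035.
Next gap: 30 days. Tue Nov 6 2035 + 30 days = Thu Dec 6 2035.
Next gap: 34 days. Thu Dec 6 2035 + 34 days = Wed Jan 9 2036.
Next gap: 38 days. Wed Jan 9 2036 + 38 days = Sat Feb 16 2036.

Sat Feb 16 2036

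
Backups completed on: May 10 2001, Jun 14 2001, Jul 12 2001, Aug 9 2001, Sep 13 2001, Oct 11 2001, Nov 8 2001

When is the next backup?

Dec 13 2001

Gaps: 35, 28, 28, 35, 28, 28 days — a mix of 28 and 35. Every date is a Thursday.
Each is the 2nd Thursday of its month.
2nd Thursday of December 2001: Dec 13 2001.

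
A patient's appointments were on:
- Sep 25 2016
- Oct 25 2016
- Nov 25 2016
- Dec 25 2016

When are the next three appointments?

Gaps: 30, 31, 30 days — not constant. Every event is on the 25th of the month.
Pattern: the 25th of each month.
Next: January 2017 → Jan 25 2017.
February 2017: Feb 25 2017.
March 2017: Mar 25 2017.

Jan 25 2017, Feb 25 2017, Mar 25 2017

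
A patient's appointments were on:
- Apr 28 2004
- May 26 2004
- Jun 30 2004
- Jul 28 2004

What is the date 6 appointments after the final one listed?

Jan 26 2005

All Wednesdays; the gaps (28, 35, 28) vary with month length.
This is the last Wednesday of each month.
Last Wednesday of August 2004: Aug 25 2004.
September 2004 ends with Wednesday Sep 29 2004.
Last Wednesday of October 2004: Oct 27 2004.
November 2004 ends with Wednesday Nov 24 2004.
December 2004 ends with Wednesday Dec 29 2004.
January 2005 ends with Wednesday Jan 26 2005.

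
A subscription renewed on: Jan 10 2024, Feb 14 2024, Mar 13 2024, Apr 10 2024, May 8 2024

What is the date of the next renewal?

Gaps: 35, 28, 28, 28 days — a mix of 28 and 35. Every date is a Wednesday.
Each is the 2nd Wednesday of its month.
2nd Wednesday of June 2024: Jun 12 2024.

Jun 12 2024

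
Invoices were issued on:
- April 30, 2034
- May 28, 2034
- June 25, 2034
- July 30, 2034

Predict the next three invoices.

All Sundays; the gaps (28, 28, 35) vary with month length.
This is the last Sunday of each month.
August 2034 ends with Sunday August 27, 2034.
Last Sunday of September 2034: September 24, 2034.
Last Sunday of October 2034: October 29, 2034.

August 27, 2034; September 24, 2034; October 29, 2034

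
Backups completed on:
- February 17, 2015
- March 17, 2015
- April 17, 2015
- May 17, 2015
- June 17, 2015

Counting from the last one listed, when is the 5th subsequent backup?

November 17, 2015

The day-of-month is always 17 (28, 31, 30, 31 days between events).
So this recurs on the 17th of each month.
July 2015: July 17, 2015.
Next: August 2015 → August 17, 2015.
September 2015: September 17, 2015.
Next: October 2015 → October 17, 2015.
November 2015: November 17, 2015.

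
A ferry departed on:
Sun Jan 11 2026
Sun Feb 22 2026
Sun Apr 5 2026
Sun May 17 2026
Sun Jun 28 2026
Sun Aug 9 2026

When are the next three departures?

Sun Sep 20 2026, Sun Nov 1 2026, Sun Dec 13 2026

Gaps between consecutive events: 42, 42, 42, 42, 42 days — a constant 42-day interval.
Sun Aug 9 2026 + 42 days = Sun Sep 20 2026.
Sun Sep 20 2026 + 42 days = Sun Nov 1 2026.
Sun Nov 1 2026 + 42 days = Sun Dec 13 2026.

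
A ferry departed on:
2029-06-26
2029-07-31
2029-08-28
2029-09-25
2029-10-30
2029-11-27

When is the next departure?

2029-12-25

Every date is a Tuesday; gaps 35, 28, 28, 35, 28 days.
Each is the last Tuesday of its month (at least one falls on the 29th or later, ruling out '4th Tuesday').
December 2029 ends with Tuesday 2029-12-25.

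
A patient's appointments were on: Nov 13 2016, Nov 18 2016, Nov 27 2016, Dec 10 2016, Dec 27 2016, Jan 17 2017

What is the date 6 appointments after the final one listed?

Intervals are 5, 9, 13, 17, 21 days — an arithmetic progression with common difference 4.
Next gap: 25 days. Jan 17 2017 + 25 days = Feb 11 2017.
Next gap: 29 days. Feb 11 2017 + 29 days = Mar 12 2017.
Next gap: 33 days. Mar 12 2017 + 33 days = Apr 14 2017.
Next gap: 37 days. Apr 14 2017 + 37 days = May 21 2017.
Next gap: 41 days. May 21 2017 + 41 days = Jul 1 2017.
Next gap: 45 days. Jul 1 2017 + 45 days = Aug 15 2017.

Aug 15 2017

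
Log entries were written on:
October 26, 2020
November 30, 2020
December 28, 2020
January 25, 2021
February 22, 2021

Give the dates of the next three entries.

All Mondays; the gaps (35, 28, 28, 28) vary with month length.
This is the last Monday of each month.
Last Monday of March 2021: March 29, 2021.
April 2021 ends with Monday April 26, 2021.
May 2021 ends with Monday May 31, 2021.

March 29, 2021; April 26, 2021; May 31, 2021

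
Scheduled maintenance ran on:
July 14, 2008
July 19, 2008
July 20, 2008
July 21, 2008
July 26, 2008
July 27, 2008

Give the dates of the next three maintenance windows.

July 28, 2008; August 2, 2008; August 3, 2008

Every event lands on a Monday or Saturday or Sunday (gaps cycle 5, 1, 1, 5, 1).
So the schedule is: every Monday, Saturday and Sunday.
The following Monday is July 28, 2008.
Next Saturday: August 2, 2008.
Next Sunday: August 3, 2008.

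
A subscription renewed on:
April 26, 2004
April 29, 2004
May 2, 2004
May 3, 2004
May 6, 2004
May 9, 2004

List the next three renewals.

Gaps: 3, 3, 1, 3, 3 days — not constant, but cyclic with period 3.
The events fall on every Monday, Thursday and Sunday.
The following Monday is May 10, 2004.
The following Thursday is May 13, 2004.
Next Sunday: May 16, 2004.

May 10, 2004; May 13, 2004; May 16, 2004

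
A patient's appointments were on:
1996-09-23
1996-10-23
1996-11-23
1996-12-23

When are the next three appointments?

1997-01-23, 1997-02-23, 1997-03-23

The day-of-month is always 23 (30, 31, 30 days between events).
So this recurs on the 23rd of each month.
January 1997: 1997-01-23.
February 1997: 1997-02-23.
March 1997: 1997-03-23.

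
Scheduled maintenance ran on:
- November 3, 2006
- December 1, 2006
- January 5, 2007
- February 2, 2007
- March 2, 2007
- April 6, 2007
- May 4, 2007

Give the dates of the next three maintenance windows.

All dates are Fridays, 28, 35, 28, 28, 35, 28 days apart.
Specifically, the 1st Friday of each month.
June 2007 — 1st Friday is June 1, 2007.
July 2007 — 1st Friday is July 6, 2007.
August 2007 — 1st Friday is August 3, 2007.

June 1, 2007; July 6, 2007; August 3, 2007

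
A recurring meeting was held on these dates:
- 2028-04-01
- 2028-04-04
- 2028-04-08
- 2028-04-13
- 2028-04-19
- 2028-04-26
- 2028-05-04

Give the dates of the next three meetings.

Gaps: 3, 4, 5, 6, 7, 8 days — each gap is 1 larger than the previous one.
Next gap: 9 days. 2028-05-04 + 9 days = 2028-05-13.
Next gap: 10 days. 2028-05-13 + 10 days = 2028-05-23.
Next gap: 11 days. 2028-05-23 + 11 days = 2028-06-03.

2028-05-13, 2028-05-23, 2028-06-03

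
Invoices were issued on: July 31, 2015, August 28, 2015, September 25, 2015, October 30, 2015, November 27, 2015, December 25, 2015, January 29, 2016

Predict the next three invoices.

These are Fridays with 28, 28, 35, 28, 28, 35-day gaps.
Each is the final Friday of its month — July 31, 2015 is past the 28th, so '4th Friday' doesn't fit.
Last Friday of February 2016: February 26, 2016.
Last Friday of March 2016: March 25, 2016.
Last Friday of April 2016: April 29, 2016.

February 26, 2016; March 25, 2016; April 29, 2016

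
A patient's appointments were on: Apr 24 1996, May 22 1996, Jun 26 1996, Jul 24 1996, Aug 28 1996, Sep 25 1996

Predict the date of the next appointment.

Oct 23 1996

These are Wednesdays at 28- or 35-day spacing (28, 35, 28, 35, 28).
The pattern: 4th Wednesday of the month.
4th Wednesday of October 1996: Oct 23 1996.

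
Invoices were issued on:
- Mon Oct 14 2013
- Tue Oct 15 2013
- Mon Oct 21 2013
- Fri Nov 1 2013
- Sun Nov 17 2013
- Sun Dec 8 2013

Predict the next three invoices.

Gaps: 1, 6, 11, 16, 21 days — each gap is 5 larger than the previous one.
Next gap: 26 days. Sun Dec 8 2013 + 26 days = Fri Jan 3 2014.
Next gap: 31 days. Fri Jan 3 2014 + 31 days = Mon Feb 3 2014.
Next gap: 36 days. Mon Feb 3 2014 + 36 days = Tue Mar 11 2014.

Fri Jan 3 2014, Mon Feb 3 2014, Tue Mar 11 2014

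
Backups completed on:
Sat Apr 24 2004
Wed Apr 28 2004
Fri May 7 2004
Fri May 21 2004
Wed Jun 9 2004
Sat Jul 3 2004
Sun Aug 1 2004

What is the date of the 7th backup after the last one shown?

Sun Jul 10 2005

Gaps: 4, 9, 14, 19, 24, 29 days — each gap is 5 larger than the previous one.
Next gap: 34 days. Sun Aug 1 2004 + 34 days = Sat Sep 4 2004.
Next gap: 39 days. Sat Sep 4 2004 + 39 days = Wed Oct 13 2004.
Next gap: 44 days. Wed Oct 13 2004 + 44 days = Fri Nov 26 2004.
Next gap: 49 days. Fri Nov 26 2004 + 49 days = Fri Jan 14 2005.
Next gap: 54 days. Fri Jan 14 2005 + 54 days = Wed Mar 9 2005.
Next gap: 59 days. Wed Mar 9 2005 + 59 days = Sat May 7 2005.
Next gap: 64 days. Sat May 7 2005 + 64 days = Sun Jul 10 2005.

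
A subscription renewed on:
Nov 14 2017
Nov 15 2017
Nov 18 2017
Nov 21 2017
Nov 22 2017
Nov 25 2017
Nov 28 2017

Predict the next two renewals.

Gaps: 1, 3, 3, 1, 3, 3 days — not constant, but cyclic with period 3.
The events fall on every Tuesday, Wednesday and Saturday.
Next Wednesday: Nov 29 2017.
The following Saturday is Dec 2 2017.

Nov 29 2017, Dec 2 2017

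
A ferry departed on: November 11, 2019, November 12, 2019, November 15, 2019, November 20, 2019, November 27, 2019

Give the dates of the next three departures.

December 6, 2019; December 17, 2019; December 30, 2019

The spacing grows by 2 each time: 1, 3, 5, 7 days.
Next gap: 9 days. November 27, 2019 + 9 days = December 6, 2019.
Next gap: 11 days. December 6, 2019 + 11 days = December 17, 2019.
Next gap: 13 days. December 17, 2019 + 13 days = December 30, 2019.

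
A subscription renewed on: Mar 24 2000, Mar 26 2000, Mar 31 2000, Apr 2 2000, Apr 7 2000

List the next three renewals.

Apr 9 2000, Apr 14 2000, Apr 16 2000

Gaps: 2, 5, 2, 5 days — not constant, but cyclic with period 2.
The events fall on every Friday and Sunday.
Next Sunday: Apr 9 2000.
Next Friday: Apr 14 2000.
The following Sunday is Apr 16 2000.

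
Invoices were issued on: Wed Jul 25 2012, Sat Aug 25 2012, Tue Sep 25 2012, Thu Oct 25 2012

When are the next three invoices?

The day-of-month is always 25 (31, 31, 30 days between events).
So this recurs on the 25th of each month.
Next: November 2012 → Sun Nov 25 2012.
December 2012: Tue Dec 25 2012.
January 2013: Fri Jan 25 2013.

Sun Nov 25 2012, Tue Dec 25 2012, Fri Jan 25 2013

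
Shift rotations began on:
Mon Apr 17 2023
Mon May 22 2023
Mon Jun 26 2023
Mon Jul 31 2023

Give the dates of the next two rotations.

Gaps between consecutive events: 35, 35, 35 days — a constant 35-day interval.
Mon Jul 31 2023 + 35 days = Mon Sep 4 2023.
Mon Sep 4 2023 + 35 days = Mon Oct 9 2023.

Mon Sep 4 2023, Mon Oct 9 2023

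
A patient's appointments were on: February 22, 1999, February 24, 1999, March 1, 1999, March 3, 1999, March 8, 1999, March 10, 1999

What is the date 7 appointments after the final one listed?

Gaps: 2, 5, 2, 5, 2 days — not constant, but cyclic with period 2.
The events fall on every Monday and Wednesday.
The following Monday is March 15, 1999.
Next Wednesday: March 17, 1999.
The following Monday is March 22, 1999.
Next Wednesday: March 24, 1999.
Next Monday: March 29, 1999.
The following Wednesday is March 31, 1999.
The following Monday is April 5, 1999.

April 5, 1999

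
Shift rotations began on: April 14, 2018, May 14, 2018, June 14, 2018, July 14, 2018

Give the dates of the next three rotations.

August 14, 2018; September 14, 2018; October 14, 2018

The day-of-month is always 14 (30, 31, 30 days between events).
So this recurs on the 14th of each month.
August 2018: August 14, 2018.
September 2018: September 14, 2018.
Next: October 2018 → October 14, 2018.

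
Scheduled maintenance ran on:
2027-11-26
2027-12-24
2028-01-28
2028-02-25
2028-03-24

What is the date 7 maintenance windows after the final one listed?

2028-10-27

These are Fridays at 28- or 35-day spacing (28, 35, 28, 28).
The pattern: 4th Friday of the month.
April 2028 — 4th Friday is 2028-04-28.
4th Friday of May 2028: 2028-05-26.
4th Friday of June 2028: 2028-06-23.
July 2028 — 4th Friday is 2028-07-28.
August 2028 — 4th Friday is 2028-08-25.
4th Friday of September 2028: 2028-09-22.
October 2028 — 4th Friday is 2028-10-27.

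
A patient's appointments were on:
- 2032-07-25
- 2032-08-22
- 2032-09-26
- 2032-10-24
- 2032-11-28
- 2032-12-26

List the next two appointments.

All dates are Sundays, 28, 35, 28, 35, 28 days apart.
Specifically, the 4th Sunday of each month.
January 2033 — 4th Sunday is 2033-01-23.
4th Sunday of February 2033: 2033-02-27.

2033-01-23, 2033-02-27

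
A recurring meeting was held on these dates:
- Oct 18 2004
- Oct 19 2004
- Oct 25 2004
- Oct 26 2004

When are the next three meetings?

Nov 1 2004, Nov 2 2004, Nov 8 2004

Gaps: 1, 6, 1 days — not constant, but cyclic with period 2.
The events fall on every Monday and Tuesday.
The following Monday is Nov 1 2004.
The following Tuesday is Nov 2 2004.
Next Monday: Nov 8 2004.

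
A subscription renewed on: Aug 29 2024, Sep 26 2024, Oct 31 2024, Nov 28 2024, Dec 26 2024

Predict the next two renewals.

Jan 30 2025, Feb 27 2025

Every date is a Thursday; gaps 28, 35, 28, 28 days.
Each is the last Thursday of its month (at least one falls on the 29th or later, ruling out '4th Thursday').
January 2025 ends with Thursday Jan 30 2025.
Last Thursday of February 2025: Feb 27 2025.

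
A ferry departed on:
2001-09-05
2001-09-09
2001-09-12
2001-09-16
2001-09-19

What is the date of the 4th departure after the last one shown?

The gap pattern 4, 3, 4, 3 repeats every 2 events.
These are the Wednesdays and Sundays of each week.
The following Sunday is 2001-09-23.
The following Wednesday is 2001-09-26.
The following Sunday is 2001-09-30.
The following Wednesday is 2001-10-03.

2001-10-03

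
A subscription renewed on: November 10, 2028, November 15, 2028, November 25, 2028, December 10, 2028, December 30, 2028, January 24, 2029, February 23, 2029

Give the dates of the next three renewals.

Gaps: 5, 10, 15, 20, 25, 30 days — each gap is 5 larger than the previous one.
Next gap: 35 days. February 23, 2029 + 35 days = March 30, 2029.
Next gap: 40 days. March 30, 2029 + 40 days = May 9, 2029.
Next gap: 45 days. May 9, 2029 + 45 days = June 23, 2029.

March 30, 2029; May 9, 2029; June 23, 2029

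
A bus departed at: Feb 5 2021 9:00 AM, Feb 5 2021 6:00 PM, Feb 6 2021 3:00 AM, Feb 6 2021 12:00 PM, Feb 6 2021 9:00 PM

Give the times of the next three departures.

Feb 7 2021 6:00 AM, Feb 7 2021 3:00 PM, Feb 8 2021 12:00 AM

The interval is a steady 9 hours (9, 9, 9, 9).
Feb 6 2021 9:00 PM + 9 h = Feb 7 2021 6:00 AM.
Feb 7 2021 6:00 AM + 9 h = Feb 7 2021 3:00 PM.
Feb 7 2021 3:00 PM + 9 h = Feb 8 2021 12:00 AM.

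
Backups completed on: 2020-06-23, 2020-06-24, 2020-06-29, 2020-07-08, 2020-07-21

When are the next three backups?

2020-08-07, 2020-08-28, 2020-09-22

The spacing grows by 4 each time: 1, 5, 9, 13 days.
Next gap: 17 days. 2020-07-21 + 17 days = 2020-08-07.
Next gap: 21 days. 2020-08-07 + 21 days = 2020-08-28.
Next gap: 25 days. 2020-08-28 + 25 days = 2020-09-22.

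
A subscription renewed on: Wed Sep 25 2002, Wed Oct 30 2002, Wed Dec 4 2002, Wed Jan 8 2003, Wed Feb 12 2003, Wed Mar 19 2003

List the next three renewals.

The spacing is 35, 35, 35, 35, 35 days — always 35 days.
Wed Mar 19 2003 + 35 days = Wed Apr 23 2003.
Wed Apr 23 2003 + 35 days = Wed May 28 2003.
Wed May 28 2003 + 35 days = Wed Jul 2 2003.

Wed Apr 23 2003, Wed May 28 2003, Wed Jul 2 2003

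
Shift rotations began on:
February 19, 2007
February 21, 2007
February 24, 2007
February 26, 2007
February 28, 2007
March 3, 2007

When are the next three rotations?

March 5, 2007; March 7, 2007; March 10, 2007

Gaps: 2, 3, 2, 2, 3 days — not constant, but cyclic with period 3.
The events fall on every Monday, Wednesday and Saturday.
The following Monday is March 5, 2007.
Next Wednesday: March 7, 2007.
The following Saturday is March 10, 2007.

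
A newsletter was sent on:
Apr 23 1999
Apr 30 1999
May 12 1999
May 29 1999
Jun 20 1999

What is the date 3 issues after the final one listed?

Intervals are 7, 12, 17, 22 days — an arithmetic progression with common difference 5.
Next gap: 27 days. Jun 20 1999 + 27 days = Jul 17 1999.
Next gap: 32 days. Jul 17 1999 + 32 days = Aug 18 1999.
Next gap: 37 days. Aug 18 1999 + 37 days = Sep 24 1999.

Sep 24 1999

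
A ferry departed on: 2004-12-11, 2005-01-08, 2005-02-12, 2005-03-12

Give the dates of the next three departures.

2005-04-09, 2005-05-14, 2005-06-11

These are Saturdays at 28- or 35-day spacing (28, 35, 28).
The pattern: 2nd Saturday of the month.
2nd Saturday of April 2005: 2005-04-09.
2nd Saturday of May 2005: 2005-05-14.
June 2005 — 2nd Saturday is 2005-06-11.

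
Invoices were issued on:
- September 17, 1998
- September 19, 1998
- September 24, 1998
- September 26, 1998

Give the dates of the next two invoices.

October 1, 1998; October 3, 1998

Gaps: 2, 5, 2 days — not constant, but cyclic with period 2.
The events fall on every Thursday and Saturday.
The following Thursday is October 1, 1998.
Next Saturday: October 3, 1998.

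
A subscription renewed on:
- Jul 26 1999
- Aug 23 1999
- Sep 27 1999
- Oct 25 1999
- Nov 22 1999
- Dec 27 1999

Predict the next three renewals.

Jan 24 2000, Feb 28 2000, Mar 27 2000

Gaps: 28, 35, 28, 28, 35 days — a mix of 28 and 35. Every date is a Monday.
Each is the 4th Monday of its month.
January 2000 — 4th Monday is Jan 24 2000.
4th Monday of February 2000: Feb 28 2000.
March 2000 — 4th Monday is Mar 27 2000.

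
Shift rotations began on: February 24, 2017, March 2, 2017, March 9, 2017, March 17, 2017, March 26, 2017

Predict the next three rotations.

April 5, 2017; April 16, 2017; April 28, 2017

Gaps: 6, 7, 8, 9 days — each gap is 1 larger than the previous one.
Next gap: 10 days. March 26, 2017 + 10 days = April 5, 2017.
Next gap: 11 days. April 5, 2017 + 11 days = April 16, 2017.
Next gap: 12 days. April 16, 2017 + 12 days = April 28, 2017.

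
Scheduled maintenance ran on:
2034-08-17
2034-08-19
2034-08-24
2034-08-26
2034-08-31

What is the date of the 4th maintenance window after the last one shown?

Every event lands on a Thursday or Saturday (gaps cycle 2, 5, 2, 5).
So the schedule is: every Thursday and Saturday.
The following Saturday is 2034-09-02.
The following Thursday is 2034-09-07.
The following Saturday is 2034-09-09.
The following Thursday is 2034-09-14.

2034-09-14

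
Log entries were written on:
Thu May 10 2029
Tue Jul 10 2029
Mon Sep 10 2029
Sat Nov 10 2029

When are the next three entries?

Thu Jan 10 2030, Sun Mar 10 2030, Fri May 10 2030

Each date is the 10th; the gaps (61, 62, 61) track the month lengths.
The rule is the 10th of every 2 months.
January 2030: Thu Jan 10 2030.
March 2030: Sun Mar 10 2030.
Next: May 2030 → Fri May 10 2030.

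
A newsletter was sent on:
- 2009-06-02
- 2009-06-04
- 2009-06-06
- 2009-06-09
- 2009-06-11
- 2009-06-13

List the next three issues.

2009-06-16, 2009-06-18, 2009-06-20

Every event lands on a Tuesday or Thursday or Saturday (gaps cycle 2, 2, 3, 2, 2).
So the schedule is: every Tuesday, Thursday and Saturday.
The following Tuesday is 2009-06-16.
Next Thursday: 2009-06-18.
The following Saturday is 2009-06-20.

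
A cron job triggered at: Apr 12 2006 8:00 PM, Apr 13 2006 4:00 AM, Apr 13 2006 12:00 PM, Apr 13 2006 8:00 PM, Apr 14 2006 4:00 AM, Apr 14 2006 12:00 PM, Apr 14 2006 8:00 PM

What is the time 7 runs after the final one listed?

Gaps: 8, 8, 8, 8, 8, 8 hours — each event is 8 hours after the previous one.
Apr 14 2006 8:00 PM + 8 h = Apr 15 2006 4:00 AM.
Apr 15 2006 4:00 AM + 8 h = Apr 15 2006 12:00 PM.
Apr 15 2006 12:00 PM + 8 h = Apr 15 2006 8:00 PM.
Apr 15 2006 8:00 PM + 8 h = Apr 16 2006 4:00 AM.
Apr 16 2006 4:00 AM + 8 h = Apr 16 2006 12:00 PM.
Apr 16 2006 12:00 PM + 8 h = Apr 16 2006 8:00 PM.
Apr 16 2006 8:00 PM + 8 h = Apr 17 2006 4:00 AM.

Apr 17 2006 4:00 AM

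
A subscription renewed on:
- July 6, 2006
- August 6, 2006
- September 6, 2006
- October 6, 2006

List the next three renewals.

Each date is the 6th; the gaps (31, 31, 30) track the month lengths.
The rule is the 6th of each month.
Next: November 2006 → November 6, 2006.
Next: December 2006 → December 6, 2006.
January 2007: January 6, 2007.

November 6, 2006; December 6, 2006; January 6, 2007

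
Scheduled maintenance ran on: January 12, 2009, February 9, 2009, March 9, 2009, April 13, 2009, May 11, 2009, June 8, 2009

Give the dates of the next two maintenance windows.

Gaps: 28, 28, 35, 28, 28 days — a mix of 28 and 35. Every date is a Monday.
Each is the 2nd Monday of its month.
2nd Monday of July 2009: July 13, 2009.
August 2009 — 2nd Monday is August 10, 2009.

July 13, 2009; August 10, 2009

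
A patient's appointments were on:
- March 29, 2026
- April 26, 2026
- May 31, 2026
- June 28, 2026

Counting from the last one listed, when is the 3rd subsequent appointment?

All Sundays; the gaps (28, 35, 28) vary with month length.
This is the last Sunday of each month.
Last Sunday of July 2026: July 26, 2026.
Last Sunday of August 2026: August 30, 2026.
Last Sunday of September 2026: September 27, 2026.

September 27, 2026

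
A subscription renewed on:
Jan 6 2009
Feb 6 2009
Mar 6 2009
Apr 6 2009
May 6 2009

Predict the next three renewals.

The day-of-month is always 6 (31, 28, 31, 30 days between events).
So this recurs on the 6th of each month.
June 2009: Jun 6 2009.
Next: July 2009 → Jul 6 2009.
August 2009: Aug 6 2009.

Jun 6 2009, Jul 6 2009, Aug 6 2009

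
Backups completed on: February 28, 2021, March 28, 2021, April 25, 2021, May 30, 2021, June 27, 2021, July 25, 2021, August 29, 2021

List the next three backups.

September 26, 2021; October 31, 2021; November 28, 2021

These are Sundays with 28, 28, 35, 28, 28, 35-day gaps.
Each is the final Sunday of its month — May 30, 2021 is past the 28th, so '4th Sunday' doesn't fit.
September 2021 ends with Sunday September 26, 2021.
October 2021 ends with Sunday October 31, 2021.
Last Sunday of November 2021: November 28, 2021.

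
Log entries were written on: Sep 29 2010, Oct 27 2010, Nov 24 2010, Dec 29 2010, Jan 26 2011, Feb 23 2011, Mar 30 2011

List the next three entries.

These are Wednesdays with 28, 28, 35, 28, 28, 35-day gaps.
Each is the final Wednesday of its month — Sep 29 2010 is past the 28th, so '4th Wednesday' doesn't fit.
April 2011 ends with Wednesday Apr 27 2011.
Last Wednesday of May 2011: May 25 2011.
Last Wednesday of June 2011: Jun 29 2011.

Apr 27 2011, May 25 2011, Jun 29 2011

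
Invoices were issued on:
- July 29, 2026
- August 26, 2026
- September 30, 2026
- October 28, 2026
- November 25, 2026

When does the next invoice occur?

December 30, 2026

All Wednesdays; the gaps (28, 35, 28, 28) vary with month length.
This is the last Wednesday of each month.
Last Wednesday of December 2026: December 30, 2026.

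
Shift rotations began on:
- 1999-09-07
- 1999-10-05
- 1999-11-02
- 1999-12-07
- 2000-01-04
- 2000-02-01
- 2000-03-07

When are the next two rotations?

Gaps: 28, 28, 35, 28, 28, 35 days — a mix of 28 and 35. Every date is a Tuesday.
Each is the 1st Tuesday of its month.
1st Tuesday of April 2000: 2000-04-04.
May 2000 — 1st Tuesday is 2000-05-02.

2000-04-04, 2000-05-02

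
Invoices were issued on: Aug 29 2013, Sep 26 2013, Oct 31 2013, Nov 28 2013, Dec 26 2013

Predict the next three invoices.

All Thursdays; the gaps (28, 35, 28, 28) vary with month length.
This is the last Thursday of each month.
Last Thursday of January 2014: Jan 30 2014.
February 2014 ends with Thursday Feb 27 2014.
Last Thursday of March 2014: Mar 27 2014.

Jan 30 2014, Feb 27 2014, Mar 27 2014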